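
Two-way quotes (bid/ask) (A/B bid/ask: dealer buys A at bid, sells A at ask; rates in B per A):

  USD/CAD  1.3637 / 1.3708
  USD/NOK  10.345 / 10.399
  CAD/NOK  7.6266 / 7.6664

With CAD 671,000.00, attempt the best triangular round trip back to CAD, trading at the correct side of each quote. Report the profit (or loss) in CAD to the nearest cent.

Net profit: CAD 89.98

Best loop CAD → NOK → USD → CAD:
CAD 671,000.00 × 7.6266 (sell CAD at bid) = NOK 5,117,448.60
NOK 5,117,448.60 ÷ 10.399 (buy USD at ask) = USD 492,109.68
USD 492,109.68 × 1.3637 (sell USD at bid) = CAD 671,089.98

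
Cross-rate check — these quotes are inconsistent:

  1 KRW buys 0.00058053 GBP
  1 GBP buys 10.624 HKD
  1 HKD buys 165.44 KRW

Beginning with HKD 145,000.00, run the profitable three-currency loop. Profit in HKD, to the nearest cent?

Profitable loop is HKD → KRW → GBP → HKD:
HKD 145,000.00 × 165.44 = KRW 23,988,800
KRW 23,988,800 × 0.00058053 = GBP 13,926.22
GBP 13,926.22 × 10.624 = HKD 147,952.14
Profit = HKD 147,952.14 − HKD 145,000.00

Profit: HKD 2,952.14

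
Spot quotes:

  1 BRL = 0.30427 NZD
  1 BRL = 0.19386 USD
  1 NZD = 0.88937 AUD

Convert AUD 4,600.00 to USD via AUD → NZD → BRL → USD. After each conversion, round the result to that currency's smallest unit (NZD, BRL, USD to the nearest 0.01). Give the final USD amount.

USD 3,295.37

AUD 4,600.00 ÷ 0.88937 = NZD 5,172.20
NZD 5,172.20 ÷ 0.30427 = BRL 16,998.72
BRL 16,998.72 × 0.19386 = USD 3,295.37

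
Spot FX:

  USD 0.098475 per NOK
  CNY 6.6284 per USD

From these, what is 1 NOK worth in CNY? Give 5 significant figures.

NOK/CNY = 0.65273

1 NOK × 0.098475 = 0.098475 USD
0.098475 USD × 6.6284 = 0.652732 CNY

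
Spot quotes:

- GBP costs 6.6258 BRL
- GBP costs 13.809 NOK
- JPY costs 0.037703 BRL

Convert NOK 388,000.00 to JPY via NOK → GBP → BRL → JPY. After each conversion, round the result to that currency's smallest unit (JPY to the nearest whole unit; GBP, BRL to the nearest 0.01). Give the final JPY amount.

NOK 388,000.00 ÷ 13.809 = GBP 28,097.62
GBP 28,097.62 × 6.6258 = BRL 186,169.21
BRL 186,169.21 ÷ 0.037703 = JPY 4,937,782

JPY 4,937,782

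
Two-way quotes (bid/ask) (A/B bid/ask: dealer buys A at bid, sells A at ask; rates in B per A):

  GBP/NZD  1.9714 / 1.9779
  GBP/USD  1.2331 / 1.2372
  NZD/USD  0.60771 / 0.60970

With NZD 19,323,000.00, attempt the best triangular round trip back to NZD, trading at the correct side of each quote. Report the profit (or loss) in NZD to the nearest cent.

Best loop NZD → GBP → USD → NZD:
NZD 19,323,000.00 ÷ 1.9779 (buy GBP at ask) = GBP 9,769,452.45
GBP 9,769,452.45 × 1.2331 (sell GBP at bid) = USD 12,046,711.82
USD 12,046,711.82 ÷ 0.60970 (buy NZD at ask) = NZD 19,758,425.15

Net profit: NZD 435,425.15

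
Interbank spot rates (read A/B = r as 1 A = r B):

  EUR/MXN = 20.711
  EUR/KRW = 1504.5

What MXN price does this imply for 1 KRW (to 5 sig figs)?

KRW/MXN = 0.013766

1 KRW ÷ 1504.5 = 0.000664673 EUR
0.000664673 EUR × 20.711 = 0.013766 MXN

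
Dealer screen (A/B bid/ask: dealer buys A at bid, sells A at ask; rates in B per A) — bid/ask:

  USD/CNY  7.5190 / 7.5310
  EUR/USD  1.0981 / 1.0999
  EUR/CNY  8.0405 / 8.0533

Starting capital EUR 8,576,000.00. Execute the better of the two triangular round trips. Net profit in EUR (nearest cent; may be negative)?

Best loop EUR → USD → CNY → EUR:
EUR 8,576,000.00 × 1.0981 (sell EUR at bid) = USD 9,417,305.60
USD 9,417,305.60 × 7.5190 (sell USD at bid) = CNY 70,808,720.81
CNY 70,808,720.81 ÷ 8.0533 (buy EUR at ask) = EUR 8,792,510.00

Net profit: EUR 216,510.00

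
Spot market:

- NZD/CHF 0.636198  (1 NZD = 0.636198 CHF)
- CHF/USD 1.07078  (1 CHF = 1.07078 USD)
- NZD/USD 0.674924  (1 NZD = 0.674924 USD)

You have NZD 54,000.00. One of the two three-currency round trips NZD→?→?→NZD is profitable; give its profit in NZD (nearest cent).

Profitable loop is NZD → CHF → USD → NZD:
NZD 54,000.00 × 0.636198 = CHF 34,354.69
CHF 34,354.69 × 1.07078 = USD 36,786.32
USD 36,786.32 ÷ 0.674924 = NZD 54,504.38
Profit = NZD 54,504.38 − NZD 54,000.00

Profit: NZD 504.38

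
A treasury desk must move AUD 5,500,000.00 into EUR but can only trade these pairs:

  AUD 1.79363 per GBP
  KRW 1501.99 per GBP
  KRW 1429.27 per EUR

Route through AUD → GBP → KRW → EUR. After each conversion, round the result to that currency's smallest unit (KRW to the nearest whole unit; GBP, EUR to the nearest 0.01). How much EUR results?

EUR 3,222,423.33

AUD 5,500,000.00 ÷ 1.79363 = GBP 3,066,407.23
GBP 3,066,407.23 × 1501.99 = KRW 4,605,712,995
KRW 4,605,712,995 ÷ 1429.27 = EUR 3,222,423.33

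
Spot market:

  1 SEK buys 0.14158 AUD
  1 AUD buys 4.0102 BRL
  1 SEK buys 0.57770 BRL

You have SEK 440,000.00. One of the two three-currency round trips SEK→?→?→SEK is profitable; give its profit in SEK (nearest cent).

Profit: SEK 7,700.01

Profitable loop is SEK → BRL → AUD → SEK:
SEK 440,000.00 × 0.57770 = BRL 254,188.00
BRL 254,188.00 ÷ 4.0102 = AUD 63,385.37
AUD 63,385.37 ÷ 0.14158 = SEK 447,700.01
Profit = SEK 447,700.01 − SEK 440,000.00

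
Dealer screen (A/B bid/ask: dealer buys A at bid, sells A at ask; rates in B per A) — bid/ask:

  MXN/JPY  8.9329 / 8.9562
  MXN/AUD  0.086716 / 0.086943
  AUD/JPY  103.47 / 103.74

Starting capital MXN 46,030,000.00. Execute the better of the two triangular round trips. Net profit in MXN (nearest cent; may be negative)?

Best loop MXN → AUD → JPY → MXN:
MXN 46,030,000.00 × 0.086716 (sell MXN at bid) = AUD 3,991,537.48
AUD 3,991,537.48 × 103.47 (sell AUD at bid) = JPY 413,004,383
JPY 413,004,383 ÷ 8.9562 (buy MXN at ask) = MXN 46,113,796.37

Net profit: MXN 83,796.37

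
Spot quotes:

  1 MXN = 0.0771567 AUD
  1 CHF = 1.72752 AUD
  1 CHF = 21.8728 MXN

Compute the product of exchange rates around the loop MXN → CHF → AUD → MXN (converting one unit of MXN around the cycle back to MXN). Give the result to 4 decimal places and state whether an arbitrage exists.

1.0236 (arbitrage exists)

Around MXN → CHF → AUD → MXN: 1 ÷ 21.8728 × 1.72752 ÷ 0.0771567 = 1.023635
Product > 1; profitable direction is MXN → CHF → AUD → MXN.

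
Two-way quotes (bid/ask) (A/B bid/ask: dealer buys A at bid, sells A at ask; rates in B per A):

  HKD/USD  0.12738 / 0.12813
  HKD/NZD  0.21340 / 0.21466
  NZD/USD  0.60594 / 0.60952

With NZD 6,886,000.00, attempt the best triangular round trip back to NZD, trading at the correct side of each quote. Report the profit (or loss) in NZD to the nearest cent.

Net profit: NZD 63,286.71

Best loop NZD → USD → HKD → NZD:
NZD 6,886,000.00 × 0.60594 (sell NZD at bid) = USD 4,172,502.84
USD 4,172,502.84 ÷ 0.12813 (buy HKD at ask) = HKD 32,564,605.01
HKD 32,564,605.01 × 0.21340 (sell HKD at bid) = NZD 6,949,286.71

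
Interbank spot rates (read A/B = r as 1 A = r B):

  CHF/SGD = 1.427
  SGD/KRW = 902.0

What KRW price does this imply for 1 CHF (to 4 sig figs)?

CHF/KRW = 1287

1 CHF × 1.427 = 1.427 SGD
1.427 SGD × 902.0 = 1287.15 KRW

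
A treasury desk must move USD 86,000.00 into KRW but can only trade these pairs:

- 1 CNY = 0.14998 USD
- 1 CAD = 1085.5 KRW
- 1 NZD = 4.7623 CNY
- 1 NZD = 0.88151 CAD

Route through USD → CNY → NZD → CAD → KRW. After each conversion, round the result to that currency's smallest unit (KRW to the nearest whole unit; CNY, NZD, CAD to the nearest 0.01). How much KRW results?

USD 86,000.00 ÷ 0.14998 = CNY 573,409.79
CNY 573,409.79 ÷ 4.7623 = NZD 120,406.06
NZD 120,406.06 × 0.88151 = CAD 106,139.15
CAD 106,139.15 × 1085.5 = KRW 115,214,047

KRW 115,214,047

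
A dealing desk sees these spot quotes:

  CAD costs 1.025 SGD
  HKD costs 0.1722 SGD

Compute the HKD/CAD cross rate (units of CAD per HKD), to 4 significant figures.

1 HKD × 0.1722 = 0.1722 SGD
0.1722 SGD ÷ 1.025 = 0.168 CAD

HKD/CAD = 0.1680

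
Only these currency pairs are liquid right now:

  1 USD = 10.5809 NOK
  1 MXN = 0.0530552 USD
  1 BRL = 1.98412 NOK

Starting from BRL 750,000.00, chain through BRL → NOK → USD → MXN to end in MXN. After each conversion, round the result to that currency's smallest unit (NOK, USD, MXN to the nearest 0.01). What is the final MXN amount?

BRL 750,000.00 × 1.98412 = NOK 1,488,090.00
NOK 1,488,090.00 ÷ 10.5809 = USD 140,639.27
USD 140,639.27 ÷ 0.0530552 = MXN 2,650,810.29

MXN 2,650,810.29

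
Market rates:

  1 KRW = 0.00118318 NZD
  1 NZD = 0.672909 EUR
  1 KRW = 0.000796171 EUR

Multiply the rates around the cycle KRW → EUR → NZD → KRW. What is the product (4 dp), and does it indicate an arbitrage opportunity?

1.0000 (no arbitrage)

Around KRW → EUR → NZD → KRW: 1 × 0.000796171 ÷ 0.672909 ÷ 0.00118318 = 0.999998
Product ≈ 1 (deviation 0.000%, within rounding noise).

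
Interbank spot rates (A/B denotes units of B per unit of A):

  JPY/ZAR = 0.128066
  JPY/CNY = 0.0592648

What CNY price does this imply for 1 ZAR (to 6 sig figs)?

1 ZAR ÷ 0.128066 = 7.80847 JPY
7.80847 JPY × 0.0592648 = 0.462768 CNY

ZAR/CNY = 0.462768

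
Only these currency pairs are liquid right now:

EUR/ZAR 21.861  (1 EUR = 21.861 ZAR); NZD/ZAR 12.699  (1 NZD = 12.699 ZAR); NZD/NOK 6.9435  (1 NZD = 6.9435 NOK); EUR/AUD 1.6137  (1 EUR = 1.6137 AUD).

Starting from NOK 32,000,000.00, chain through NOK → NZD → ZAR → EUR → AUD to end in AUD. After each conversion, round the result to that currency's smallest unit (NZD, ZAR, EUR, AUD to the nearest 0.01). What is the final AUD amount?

AUD 4,320,100.37

NOK 32,000,000.00 ÷ 6.9435 = NZD 4,608,626.77
NZD 4,608,626.77 × 12.699 = ZAR 58,524,951.35
ZAR 58,524,951.35 ÷ 21.861 = EUR 2,677,139.72
EUR 2,677,139.72 × 1.6137 = AUD 4,320,100.37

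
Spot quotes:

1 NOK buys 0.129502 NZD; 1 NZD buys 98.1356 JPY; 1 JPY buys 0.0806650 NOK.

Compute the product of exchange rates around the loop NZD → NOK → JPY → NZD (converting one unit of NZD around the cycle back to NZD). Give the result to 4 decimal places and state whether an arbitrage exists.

0.9755 (arbitrage exists)

Around NZD → NOK → JPY → NZD: 1 ÷ 0.129502 ÷ 0.0806650 ÷ 98.1356 = 0.975465
Product < 1; profitable direction is NZD → JPY → NOK → NZD.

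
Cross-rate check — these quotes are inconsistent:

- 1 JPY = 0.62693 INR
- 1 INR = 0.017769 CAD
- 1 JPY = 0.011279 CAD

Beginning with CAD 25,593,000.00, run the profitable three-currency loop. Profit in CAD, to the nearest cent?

Profitable loop is CAD → INR → JPY → CAD:
CAD 25,593,000.00 ÷ 0.017769 = INR 1,440,317,406.72
INR 1,440,317,406.72 ÷ 0.62693 = JPY 2,297,413,438
JPY 2,297,413,438 × 0.011279 = CAD 25,912,526.17
Profit = CAD 25,912,526.17 − CAD 25,593,000.00

Profit: CAD 319,526.17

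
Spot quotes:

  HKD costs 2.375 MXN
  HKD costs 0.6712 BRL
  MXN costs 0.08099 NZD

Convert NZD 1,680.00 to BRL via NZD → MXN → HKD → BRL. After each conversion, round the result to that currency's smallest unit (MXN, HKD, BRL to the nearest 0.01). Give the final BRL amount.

NZD 1,680.00 ÷ 0.08099 = MXN 20,743.30
MXN 20,743.30 ÷ 2.375 = HKD 8,734.02
HKD 8,734.02 × 0.6712 = BRL 5,862.27

BRL 5,862.27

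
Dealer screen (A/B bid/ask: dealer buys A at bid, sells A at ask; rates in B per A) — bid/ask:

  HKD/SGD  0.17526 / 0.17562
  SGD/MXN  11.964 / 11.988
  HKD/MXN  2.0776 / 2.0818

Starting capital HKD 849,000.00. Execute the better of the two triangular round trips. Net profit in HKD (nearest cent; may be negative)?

Best loop HKD → SGD → MXN → HKD:
HKD 849,000.00 × 0.17526 (sell HKD at bid) = SGD 148,795.74
SGD 148,795.74 × 11.964 (sell SGD at bid) = MXN 1,780,192.23
MXN 1,780,192.23 ÷ 2.0818 (buy HKD at ask) = HKD 855,121.64

Net profit: HKD 6,121.64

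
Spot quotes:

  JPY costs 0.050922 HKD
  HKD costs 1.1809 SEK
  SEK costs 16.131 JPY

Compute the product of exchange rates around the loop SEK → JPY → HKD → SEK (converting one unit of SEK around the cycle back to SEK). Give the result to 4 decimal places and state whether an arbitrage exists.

Around SEK → JPY → HKD → SEK: 1 × 16.131 × 0.050922 × 1.1809 = 0.970018
Product < 1; profitable direction is SEK → HKD → JPY → SEK.

0.9700 (arbitrage exists)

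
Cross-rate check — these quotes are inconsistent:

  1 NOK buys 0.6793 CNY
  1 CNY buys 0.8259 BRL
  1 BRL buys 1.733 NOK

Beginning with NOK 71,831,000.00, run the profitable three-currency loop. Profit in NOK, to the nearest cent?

Profit: NOK 2,048,554.70

Profitable loop is NOK → BRL → CNY → NOK:
NOK 71,831,000.00 ÷ 1.733 = BRL 41,448,932.49
BRL 41,448,932.49 ÷ 0.8259 = CNY 50,186,381.51
CNY 50,186,381.51 ÷ 0.6793 = NOK 73,879,554.70
Profit = NOK 73,879,554.70 − NOK 71,831,000.00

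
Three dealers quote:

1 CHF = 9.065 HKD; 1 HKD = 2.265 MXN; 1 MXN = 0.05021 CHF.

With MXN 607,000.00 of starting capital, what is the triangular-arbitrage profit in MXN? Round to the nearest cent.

Profit: MXN 18,770.27

Profitable loop is MXN → CHF → HKD → MXN:
MXN 607,000.00 × 0.05021 = CHF 30,477.47
CHF 30,477.47 × 9.065 = HKD 276,278.27
HKD 276,278.27 × 2.265 = MXN 625,770.27
Profit = MXN 625,770.27 − MXN 607,000.00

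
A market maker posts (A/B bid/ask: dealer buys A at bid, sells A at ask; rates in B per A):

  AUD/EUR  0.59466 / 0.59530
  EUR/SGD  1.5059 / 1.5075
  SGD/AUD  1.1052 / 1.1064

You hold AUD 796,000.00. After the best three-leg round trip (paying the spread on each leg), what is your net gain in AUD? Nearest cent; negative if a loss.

Best loop AUD → SGD → EUR → AUD:
AUD 796,000.00 ÷ 1.1064 (buy SGD at ask) = SGD 719,450.47
SGD 719,450.47 ÷ 1.5075 (buy EUR at ask) = EUR 477,247.41
EUR 477,247.41 ÷ 0.59530 (buy AUD at ask) = AUD 801,692.27

Net profit: AUD 5,692.27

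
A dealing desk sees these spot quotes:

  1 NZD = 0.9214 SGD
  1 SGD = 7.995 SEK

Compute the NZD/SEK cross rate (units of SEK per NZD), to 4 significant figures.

NZD/SEK = 7.367

1 NZD × 0.9214 = 0.9214 SGD
0.9214 SGD × 7.995 = 7.36659 SEK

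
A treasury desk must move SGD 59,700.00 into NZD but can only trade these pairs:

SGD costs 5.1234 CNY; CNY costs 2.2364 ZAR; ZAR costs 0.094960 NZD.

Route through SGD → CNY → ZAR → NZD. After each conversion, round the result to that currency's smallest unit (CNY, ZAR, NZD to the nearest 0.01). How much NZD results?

NZD 64,956.52

SGD 59,700.00 × 5.1234 = CNY 305,866.98
CNY 305,866.98 × 2.2364 = ZAR 684,040.91
ZAR 684,040.91 × 0.094960 = NZD 64,956.52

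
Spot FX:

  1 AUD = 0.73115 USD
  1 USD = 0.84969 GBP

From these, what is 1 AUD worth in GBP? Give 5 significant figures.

1 AUD × 0.73115 = 0.73115 USD
0.73115 USD × 0.84969 = 0.621251 GBP

AUD/GBP = 0.62125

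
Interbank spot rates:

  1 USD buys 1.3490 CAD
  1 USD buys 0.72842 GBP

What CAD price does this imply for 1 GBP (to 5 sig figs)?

GBP/CAD = 1.8520

1 GBP ÷ 0.72842 = 1.37283 USD
1.37283 USD × 1.3490 = 1.85195 CAD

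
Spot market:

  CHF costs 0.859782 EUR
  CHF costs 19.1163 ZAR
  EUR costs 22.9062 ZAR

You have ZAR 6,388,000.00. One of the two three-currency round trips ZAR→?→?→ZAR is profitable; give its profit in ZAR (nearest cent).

Profitable loop is ZAR → CHF → EUR → ZAR:
ZAR 6,388,000.00 ÷ 19.1163 = CHF 334,165.08
CHF 334,165.08 × 0.859782 = EUR 287,309.12
EUR 287,309.12 × 22.9062 = ZAR 6,581,160.27
Profit = ZAR 6,581,160.27 − ZAR 6,388,000.00

Profit: ZAR 193,160.27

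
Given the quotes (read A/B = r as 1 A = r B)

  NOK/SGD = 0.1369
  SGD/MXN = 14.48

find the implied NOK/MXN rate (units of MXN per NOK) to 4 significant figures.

1 NOK × 0.1369 = 0.1369 SGD
0.1369 SGD × 14.48 = 1.98231 MXN

NOK/MXN = 1.982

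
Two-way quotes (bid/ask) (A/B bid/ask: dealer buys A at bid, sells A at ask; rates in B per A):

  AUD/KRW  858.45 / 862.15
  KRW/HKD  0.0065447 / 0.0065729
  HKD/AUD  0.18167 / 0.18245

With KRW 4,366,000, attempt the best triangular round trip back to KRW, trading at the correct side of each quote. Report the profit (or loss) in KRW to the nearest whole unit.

Best loop KRW → HKD → AUD → KRW:
KRW 4,366,000 × 0.0065447 (sell KRW at bid) = HKD 28,574.16
HKD 28,574.16 × 0.18167 (sell HKD at bid) = AUD 5,191.07
AUD 5,191.07 × 858.45 (sell AUD at bid) = KRW 4,456,272

Net profit: KRW 90,272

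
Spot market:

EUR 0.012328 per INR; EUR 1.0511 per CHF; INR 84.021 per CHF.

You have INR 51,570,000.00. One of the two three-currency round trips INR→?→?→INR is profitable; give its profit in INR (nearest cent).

Profit: INR 761,200.25

Profitable loop is INR → CHF → EUR → INR:
INR 51,570,000.00 ÷ 84.021 = CHF 613,775.13
CHF 613,775.13 × 1.0511 = EUR 645,139.04
EUR 645,139.04 ÷ 0.012328 = INR 52,331,200.25
Profit = INR 52,331,200.25 − INR 51,570,000.00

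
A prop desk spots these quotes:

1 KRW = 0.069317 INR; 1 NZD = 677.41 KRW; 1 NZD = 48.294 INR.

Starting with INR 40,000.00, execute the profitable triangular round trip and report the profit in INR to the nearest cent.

Profitable loop is INR → KRW → NZD → INR:
INR 40,000.00 ÷ 0.069317 = KRW 577,059
KRW 577,059 ÷ 677.41 = NZD 851.86
NZD 851.86 × 48.294 = INR 41,139.77
Profit = INR 41,139.77 − INR 40,000.00

Profit: INR 1,139.77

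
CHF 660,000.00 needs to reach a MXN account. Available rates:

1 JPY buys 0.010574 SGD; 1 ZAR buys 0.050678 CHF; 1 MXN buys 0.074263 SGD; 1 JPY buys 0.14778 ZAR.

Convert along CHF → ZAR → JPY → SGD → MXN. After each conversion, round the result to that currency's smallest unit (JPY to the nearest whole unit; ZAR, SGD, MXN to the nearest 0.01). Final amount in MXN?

MXN 12,548,032.13

CHF 660,000.00 ÷ 0.050678 = ZAR 13,023,402.66
ZAR 13,023,402.66 ÷ 0.14778 = JPY 88,126,963
JPY 88,126,963 × 0.010574 = SGD 931,854.51
SGD 931,854.51 ÷ 0.074263 = MXN 12,548,032.13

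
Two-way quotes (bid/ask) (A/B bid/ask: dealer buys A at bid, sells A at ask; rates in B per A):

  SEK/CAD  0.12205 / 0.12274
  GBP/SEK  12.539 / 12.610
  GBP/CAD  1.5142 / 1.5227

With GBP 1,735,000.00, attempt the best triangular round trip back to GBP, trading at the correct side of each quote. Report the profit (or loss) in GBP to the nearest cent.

Best loop GBP → SEK → CAD → GBP:
GBP 1,735,000.00 × 12.539 (sell GBP at bid) = SEK 21,755,165.00
SEK 21,755,165.00 × 0.12205 (sell SEK at bid) = CAD 2,655,217.89
CAD 2,655,217.89 ÷ 1.5227 (buy GBP at ask) = GBP 1,743,756.41

Net profit: GBP 8,756.41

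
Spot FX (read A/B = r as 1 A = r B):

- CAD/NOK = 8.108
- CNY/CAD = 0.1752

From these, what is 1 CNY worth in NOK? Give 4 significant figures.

1 CNY × 0.1752 = 0.1752 CAD
0.1752 CAD × 8.108 = 1.42052 NOK

CNY/NOK = 1.421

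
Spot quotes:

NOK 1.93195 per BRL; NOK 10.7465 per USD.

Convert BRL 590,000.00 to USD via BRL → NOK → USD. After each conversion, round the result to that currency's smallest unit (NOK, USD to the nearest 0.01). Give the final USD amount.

BRL 590,000.00 × 1.93195 = NOK 1,139,850.50
NOK 1,139,850.50 ÷ 10.7465 = USD 106,067.14

USD 106,067.14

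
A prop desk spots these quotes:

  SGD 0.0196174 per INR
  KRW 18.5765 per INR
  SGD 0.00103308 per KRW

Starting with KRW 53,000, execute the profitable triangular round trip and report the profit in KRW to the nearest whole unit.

Profitable loop is KRW → INR → SGD → KRW:
KRW 53,000 ÷ 18.5765 = INR 2,853.07
INR 2,853.07 × 0.0196174 = SGD 55.97
SGD 55.97 ÷ 0.00103308 = KRW 54,178
Profit = KRW 54,178 − KRW 53,000

Profit: KRW 1,178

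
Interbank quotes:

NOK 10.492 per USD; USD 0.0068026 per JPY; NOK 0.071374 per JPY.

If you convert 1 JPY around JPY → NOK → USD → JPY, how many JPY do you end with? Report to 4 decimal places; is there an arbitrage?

Around JPY → NOK → USD → JPY: 1 × 0.071374 ÷ 10.492 ÷ 0.0068026 = 1.000016
Product ≈ 1 (deviation 0.002%, within rounding noise).

1.0000 (no arbitrage)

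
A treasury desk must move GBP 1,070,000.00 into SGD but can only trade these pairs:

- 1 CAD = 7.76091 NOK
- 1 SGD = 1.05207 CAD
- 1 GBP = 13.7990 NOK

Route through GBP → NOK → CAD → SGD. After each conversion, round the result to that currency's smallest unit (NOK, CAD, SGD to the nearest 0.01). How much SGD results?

GBP 1,070,000.00 × 13.7990 = NOK 14,764,930.00
NOK 14,764,930.00 ÷ 7.76091 = CAD 1,902,474.07
CAD 1,902,474.07 ÷ 1.05207 = SGD 1,808,315.10

SGD 1,808,315.10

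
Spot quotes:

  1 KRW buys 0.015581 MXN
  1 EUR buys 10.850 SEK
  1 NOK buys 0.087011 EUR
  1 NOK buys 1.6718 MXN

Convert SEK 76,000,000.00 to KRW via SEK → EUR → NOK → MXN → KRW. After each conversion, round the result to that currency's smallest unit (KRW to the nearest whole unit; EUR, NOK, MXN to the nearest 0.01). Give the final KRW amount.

KRW 8,637,711,354

SEK 76,000,000.00 ÷ 10.850 = EUR 7,004,608.29
EUR 7,004,608.29 ÷ 0.087011 = NOK 80,502,560.48
NOK 80,502,560.48 × 1.6718 = MXN 134,584,180.61
MXN 134,584,180.61 ÷ 0.015581 = KRW 8,637,711,354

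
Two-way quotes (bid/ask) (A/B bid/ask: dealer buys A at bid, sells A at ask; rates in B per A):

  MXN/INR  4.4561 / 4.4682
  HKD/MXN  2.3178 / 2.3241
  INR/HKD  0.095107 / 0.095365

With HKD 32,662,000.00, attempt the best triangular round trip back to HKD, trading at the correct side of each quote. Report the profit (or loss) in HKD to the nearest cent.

Net profit: HKD 319,191.90

Best loop HKD → INR → MXN → HKD:
HKD 32,662,000.00 ÷ 0.095365 (buy INR at ask) = INR 342,494,625.91
INR 342,494,625.91 ÷ 4.4682 (buy MXN at ask) = MXN 76,651,588.09
MXN 76,651,588.09 ÷ 2.3241 (buy HKD at ask) = HKD 32,981,191.90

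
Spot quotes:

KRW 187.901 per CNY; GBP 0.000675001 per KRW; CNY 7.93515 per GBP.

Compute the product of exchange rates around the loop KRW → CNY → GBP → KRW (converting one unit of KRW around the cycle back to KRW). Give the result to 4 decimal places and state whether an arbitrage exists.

Around KRW → CNY → GBP → KRW: 1 ÷ 187.901 ÷ 7.93515 ÷ 0.000675001 = 0.993599
Product < 1; profitable direction is KRW → GBP → CNY → KRW.

0.9936 (arbitrage exists)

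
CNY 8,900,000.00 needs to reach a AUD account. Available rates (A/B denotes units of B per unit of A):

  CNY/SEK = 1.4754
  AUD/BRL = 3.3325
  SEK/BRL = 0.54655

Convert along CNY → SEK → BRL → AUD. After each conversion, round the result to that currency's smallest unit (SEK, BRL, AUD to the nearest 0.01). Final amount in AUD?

AUD 2,153,572.65

CNY 8,900,000.00 × 1.4754 = SEK 13,131,060.00
SEK 13,131,060.00 × 0.54655 = BRL 7,176,780.84
BRL 7,176,780.84 ÷ 3.3325 = AUD 2,153,572.65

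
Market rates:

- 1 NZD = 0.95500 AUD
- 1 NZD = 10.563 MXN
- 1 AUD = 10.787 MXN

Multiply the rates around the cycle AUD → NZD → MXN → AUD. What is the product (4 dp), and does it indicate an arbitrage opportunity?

Around AUD → NZD → MXN → AUD: 1 ÷ 0.95500 × 10.563 ÷ 10.787 = 1.025376
Product > 1; profitable direction is AUD → NZD → MXN → AUD.

1.0254 (arbitrage exists)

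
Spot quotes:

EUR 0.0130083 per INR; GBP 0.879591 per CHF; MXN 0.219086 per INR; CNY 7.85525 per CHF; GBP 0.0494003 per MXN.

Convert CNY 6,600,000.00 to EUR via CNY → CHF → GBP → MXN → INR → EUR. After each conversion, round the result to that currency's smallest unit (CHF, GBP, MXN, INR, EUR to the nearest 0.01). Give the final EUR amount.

CNY 6,600,000.00 ÷ 7.85525 = CHF 840,202.41
CHF 840,202.41 × 0.879591 = GBP 739,034.48
GBP 739,034.48 ÷ 0.0494003 = MXN 14,960,121.29
MXN 14,960,121.29 ÷ 0.219086 = INR 68,284,241.30
INR 68,284,241.30 × 0.0130083 = EUR 888,261.90

EUR 888,261.90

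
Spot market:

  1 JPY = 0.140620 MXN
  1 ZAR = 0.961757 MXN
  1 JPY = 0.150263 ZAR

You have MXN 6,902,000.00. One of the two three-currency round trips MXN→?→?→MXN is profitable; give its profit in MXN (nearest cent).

Profitable loop is MXN → JPY → ZAR → MXN:
MXN 6,902,000.00 ÷ 0.140620 = JPY 49,082,634
JPY 49,082,634 × 0.150263 = ZAR 7,375,303.84
ZAR 7,375,303.84 × 0.961757 = MXN 7,093,250.10
Profit = MXN 7,093,250.10 − MXN 6,902,000.00

Profit: MXN 191,250.10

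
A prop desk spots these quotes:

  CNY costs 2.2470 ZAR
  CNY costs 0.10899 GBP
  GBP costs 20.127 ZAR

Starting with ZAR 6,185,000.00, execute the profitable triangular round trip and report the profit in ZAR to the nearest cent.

Profit: ZAR 150,444.30

Profitable loop is ZAR → GBP → CNY → ZAR:
ZAR 6,185,000.00 ÷ 20.127 = GBP 307,298.65
GBP 307,298.65 ÷ 0.10899 = CNY 2,819,512.37
CNY 2,819,512.37 × 2.2470 = ZAR 6,335,444.30
Profit = ZAR 6,335,444.30 − ZAR 6,185,000.00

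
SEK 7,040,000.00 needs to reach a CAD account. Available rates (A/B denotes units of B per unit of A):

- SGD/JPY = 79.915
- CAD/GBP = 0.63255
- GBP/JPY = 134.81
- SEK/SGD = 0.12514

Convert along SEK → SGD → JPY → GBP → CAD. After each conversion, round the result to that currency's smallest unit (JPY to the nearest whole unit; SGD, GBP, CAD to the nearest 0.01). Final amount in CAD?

SEK 7,040,000.00 × 0.12514 = SGD 880,985.60
SGD 880,985.60 × 79.915 = JPY 70,403,964
JPY 70,403,964 ÷ 134.81 = GBP 522,245.86
GBP 522,245.86 ÷ 0.63255 = CAD 825,619.89

CAD 825,619.89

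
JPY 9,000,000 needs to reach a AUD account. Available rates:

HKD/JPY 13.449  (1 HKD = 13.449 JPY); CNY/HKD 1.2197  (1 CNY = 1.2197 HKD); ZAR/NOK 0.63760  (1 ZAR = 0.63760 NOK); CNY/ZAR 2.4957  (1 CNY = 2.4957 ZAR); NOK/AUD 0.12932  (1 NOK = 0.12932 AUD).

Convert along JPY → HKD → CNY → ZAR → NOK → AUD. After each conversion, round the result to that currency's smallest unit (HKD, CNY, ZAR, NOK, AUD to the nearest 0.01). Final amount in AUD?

JPY 9,000,000 ÷ 13.449 = HKD 669,194.74
HKD 669,194.74 ÷ 1.2197 = CNY 548,655.19
CNY 548,655.19 × 2.4957 = ZAR 1,369,278.76
ZAR 1,369,278.76 × 0.63760 = NOK 873,052.14
NOK 873,052.14 × 0.12932 = AUD 112,903.10

AUD 112,903.10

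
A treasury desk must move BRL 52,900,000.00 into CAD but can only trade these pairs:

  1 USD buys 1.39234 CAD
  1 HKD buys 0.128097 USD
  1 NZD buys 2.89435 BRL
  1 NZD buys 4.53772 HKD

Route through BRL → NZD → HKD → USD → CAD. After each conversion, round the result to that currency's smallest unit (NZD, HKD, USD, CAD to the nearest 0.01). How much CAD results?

BRL 52,900,000.00 ÷ 2.89435 = NZD 18,276,987.92
NZD 18,276,987.92 × 4.53772 = HKD 82,935,853.62
HKD 82,935,853.62 × 0.128097 = USD 10,623,834.04
USD 10,623,834.04 × 1.39234 = CAD 14,791,989.09

CAD 14,791,989.09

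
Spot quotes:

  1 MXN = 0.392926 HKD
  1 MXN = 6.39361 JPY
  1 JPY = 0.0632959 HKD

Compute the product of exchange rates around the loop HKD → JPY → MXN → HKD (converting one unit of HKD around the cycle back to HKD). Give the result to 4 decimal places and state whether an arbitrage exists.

0.9709 (arbitrage exists)

Around HKD → JPY → MXN → HKD: 1 ÷ 0.0632959 ÷ 6.39361 × 0.392926 = 0.970933
Product < 1; profitable direction is HKD → MXN → JPY → HKD.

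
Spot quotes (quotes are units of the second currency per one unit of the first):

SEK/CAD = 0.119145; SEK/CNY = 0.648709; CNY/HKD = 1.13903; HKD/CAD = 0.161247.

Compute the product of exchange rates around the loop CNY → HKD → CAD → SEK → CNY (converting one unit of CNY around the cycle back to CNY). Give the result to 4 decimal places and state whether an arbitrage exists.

Around CNY → HKD → CAD → SEK → CNY: 1 × 1.13903 × 0.161247 ÷ 0.119145 × 0.648709 = 1.000002
Product ≈ 1 (deviation 0.000%, within rounding noise).

1.0000 (no arbitrage)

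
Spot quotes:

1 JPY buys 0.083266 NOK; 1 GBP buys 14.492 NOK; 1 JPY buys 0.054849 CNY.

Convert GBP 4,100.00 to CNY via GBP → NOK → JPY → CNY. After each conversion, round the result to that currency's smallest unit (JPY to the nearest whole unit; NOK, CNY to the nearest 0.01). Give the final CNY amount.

GBP 4,100.00 × 14.492 = NOK 59,417.20
NOK 59,417.20 ÷ 0.083266 = JPY 713,583
JPY 713,583 × 0.054849 = CNY 39,139.31

CNY 39,139.31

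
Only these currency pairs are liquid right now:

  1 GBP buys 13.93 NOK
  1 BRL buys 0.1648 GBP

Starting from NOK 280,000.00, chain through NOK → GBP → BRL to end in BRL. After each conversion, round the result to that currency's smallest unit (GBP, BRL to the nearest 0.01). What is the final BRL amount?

NOK 280,000.00 ÷ 13.93 = GBP 20,100.50
GBP 20,100.50 ÷ 0.1648 = BRL 121,969.05

BRL 121,969.05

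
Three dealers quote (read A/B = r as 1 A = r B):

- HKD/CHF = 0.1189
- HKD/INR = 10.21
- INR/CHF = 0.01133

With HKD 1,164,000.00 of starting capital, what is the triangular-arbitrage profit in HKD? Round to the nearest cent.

Profitable loop is HKD → CHF → INR → HKD:
HKD 1,164,000.00 × 0.1189 = CHF 138,399.60
CHF 138,399.60 ÷ 0.01133 = INR 12,215,322.15
INR 12,215,322.15 ÷ 10.21 = HKD 1,196,407.65
Profit = HKD 1,196,407.65 − HKD 1,164,000.00

Profit: HKD 32,407.65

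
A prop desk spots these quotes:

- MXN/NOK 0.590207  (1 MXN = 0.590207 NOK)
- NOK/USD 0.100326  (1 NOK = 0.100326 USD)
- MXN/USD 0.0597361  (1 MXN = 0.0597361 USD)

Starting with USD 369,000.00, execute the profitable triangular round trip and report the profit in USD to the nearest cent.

Profitable loop is USD → NOK → MXN → USD:
USD 369,000.00 ÷ 0.100326 = NOK 3,678,009.69
NOK 3,678,009.69 ÷ 0.590207 = MXN 6,231,728.34
MXN 6,231,728.34 × 0.0597361 = USD 372,259.15
Profit = USD 372,259.15 − USD 369,000.00

Profit: USD 3,259.15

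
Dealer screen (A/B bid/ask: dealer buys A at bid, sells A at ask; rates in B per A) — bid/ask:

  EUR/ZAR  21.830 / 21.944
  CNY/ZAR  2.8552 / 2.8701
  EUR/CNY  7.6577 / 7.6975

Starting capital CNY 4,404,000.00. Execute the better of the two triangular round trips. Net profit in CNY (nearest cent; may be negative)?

Net result: CNY -16,002.22 (no profitable arbitrage after spreads)

Best loop CNY → ZAR → EUR → CNY:
CNY 4,404,000.00 × 2.8552 (sell CNY at bid) = ZAR 12,574,300.80
ZAR 12,574,300.80 ÷ 21.944 (buy EUR at ask) = EUR 573,017.72
EUR 573,017.72 × 7.6577 (sell EUR at bid) = CNY 4,387,997.78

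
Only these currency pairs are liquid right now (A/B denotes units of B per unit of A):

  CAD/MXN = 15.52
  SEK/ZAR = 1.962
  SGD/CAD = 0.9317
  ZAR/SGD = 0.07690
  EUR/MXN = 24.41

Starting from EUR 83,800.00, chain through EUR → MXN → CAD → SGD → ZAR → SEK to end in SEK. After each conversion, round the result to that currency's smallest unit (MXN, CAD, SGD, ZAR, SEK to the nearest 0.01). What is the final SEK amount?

SEK 937,602.28

EUR 83,800.00 × 24.41 = MXN 2,045,558.00
MXN 2,045,558.00 ÷ 15.52 = CAD 131,801.42
CAD 131,801.42 ÷ 0.9317 = SGD 141,463.37
SGD 141,463.37 ÷ 0.07690 = ZAR 1,839,575.68
ZAR 1,839,575.68 ÷ 1.962 = SEK 937,602.28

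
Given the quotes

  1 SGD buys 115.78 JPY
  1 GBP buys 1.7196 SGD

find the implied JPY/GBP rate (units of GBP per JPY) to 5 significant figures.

1 JPY ÷ 115.78 = 0.00863707 SGD
0.00863707 SGD ÷ 1.7196 = 0.00502272 GBP

JPY/GBP = 0.0050227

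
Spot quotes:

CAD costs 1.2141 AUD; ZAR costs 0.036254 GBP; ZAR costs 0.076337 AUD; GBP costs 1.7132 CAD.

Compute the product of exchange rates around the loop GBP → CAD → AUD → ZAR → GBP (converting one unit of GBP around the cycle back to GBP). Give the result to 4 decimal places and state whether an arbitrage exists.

Around GBP → CAD → AUD → ZAR → GBP: 1 × 1.7132 × 1.2141 ÷ 0.076337 × 0.036254 = 0.987833
Product < 1; profitable direction is GBP → ZAR → AUD → CAD → GBP.

0.9878 (arbitrage exists)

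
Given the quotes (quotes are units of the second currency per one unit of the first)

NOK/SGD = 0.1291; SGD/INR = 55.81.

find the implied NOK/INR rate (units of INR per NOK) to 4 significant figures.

1 NOK × 0.1291 = 0.1291 SGD
0.1291 SGD × 55.81 = 7.20507 INR

NOK/INR = 7.205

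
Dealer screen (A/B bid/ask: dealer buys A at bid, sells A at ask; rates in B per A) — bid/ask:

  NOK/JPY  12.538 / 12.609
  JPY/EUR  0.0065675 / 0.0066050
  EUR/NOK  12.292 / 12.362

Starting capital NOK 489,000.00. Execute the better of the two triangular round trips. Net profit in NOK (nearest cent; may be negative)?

Best loop NOK → JPY → EUR → NOK:
NOK 489,000.00 × 12.538 (sell NOK at bid) = JPY 6,131,082
JPY 6,131,082 × 0.0065675 (sell JPY at bid) = EUR 40,265.88
EUR 40,265.88 × 12.292 (sell EUR at bid) = NOK 494,948.21

Net profit: NOK 5,948.21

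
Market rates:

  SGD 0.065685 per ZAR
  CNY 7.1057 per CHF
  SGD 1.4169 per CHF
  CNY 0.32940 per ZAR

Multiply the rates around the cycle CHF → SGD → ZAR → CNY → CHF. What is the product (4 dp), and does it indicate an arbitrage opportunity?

Around CHF → SGD → ZAR → CNY → CHF: 1 × 1.4169 ÷ 0.065685 × 0.32940 ÷ 7.1057 = 0.999976
Product ≈ 1 (deviation 0.002%, within rounding noise).

1.0000 (no arbitrage)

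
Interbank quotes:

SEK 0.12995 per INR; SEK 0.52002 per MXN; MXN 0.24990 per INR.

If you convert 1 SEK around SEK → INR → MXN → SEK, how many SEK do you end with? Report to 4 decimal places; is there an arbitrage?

1.0000 (no arbitrage)

Around SEK → INR → MXN → SEK: 1 ÷ 0.12995 × 0.24990 × 0.52002 = 1.000023
Product ≈ 1 (deviation 0.002%, within rounding noise).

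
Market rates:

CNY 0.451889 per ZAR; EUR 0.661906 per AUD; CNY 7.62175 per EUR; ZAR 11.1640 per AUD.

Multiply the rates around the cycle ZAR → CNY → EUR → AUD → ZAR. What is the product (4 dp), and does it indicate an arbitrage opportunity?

1.0000 (no arbitrage)

Around ZAR → CNY → EUR → AUD → ZAR: 1 × 0.451889 ÷ 7.62175 ÷ 0.661906 × 11.1640 = 1.000001
Product ≈ 1 (deviation 0.000%, within rounding noise).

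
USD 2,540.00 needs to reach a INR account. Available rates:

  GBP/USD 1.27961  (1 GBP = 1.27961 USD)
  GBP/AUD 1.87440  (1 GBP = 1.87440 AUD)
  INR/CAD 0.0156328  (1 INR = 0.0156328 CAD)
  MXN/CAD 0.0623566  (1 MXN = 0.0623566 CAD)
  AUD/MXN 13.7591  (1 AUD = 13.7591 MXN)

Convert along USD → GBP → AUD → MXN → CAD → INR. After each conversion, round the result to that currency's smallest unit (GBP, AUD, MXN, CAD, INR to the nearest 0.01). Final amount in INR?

USD 2,540.00 ÷ 1.27961 = GBP 1,984.98
GBP 1,984.98 × 1.87440 = AUD 3,720.65
AUD 3,720.65 × 13.7591 = MXN 51,192.80
MXN 51,192.80 × 0.0623566 = CAD 3,192.21
CAD 3,192.21 ÷ 0.0156328 = INR 204,199.50

INR 204,199.50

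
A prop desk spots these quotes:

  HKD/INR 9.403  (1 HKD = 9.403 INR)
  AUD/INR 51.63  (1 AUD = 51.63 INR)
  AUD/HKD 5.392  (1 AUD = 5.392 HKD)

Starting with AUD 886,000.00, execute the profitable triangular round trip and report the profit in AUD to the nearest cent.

Profit: AUD 16,234.70

Profitable loop is AUD → INR → HKD → AUD:
AUD 886,000.00 × 51.63 = INR 45,744,180.00
INR 45,744,180.00 ÷ 9.403 = HKD 4,864,849.52
HKD 4,864,849.52 ÷ 5.392 = AUD 902,234.70
Profit = AUD 902,234.70 − AUD 886,000.00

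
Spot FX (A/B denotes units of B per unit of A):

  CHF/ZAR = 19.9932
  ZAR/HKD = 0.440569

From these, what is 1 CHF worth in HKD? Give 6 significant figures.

1 CHF × 19.9932 = 19.9932 ZAR
19.9932 ZAR × 0.440569 = 8.80838 HKD

CHF/HKD = 8.80838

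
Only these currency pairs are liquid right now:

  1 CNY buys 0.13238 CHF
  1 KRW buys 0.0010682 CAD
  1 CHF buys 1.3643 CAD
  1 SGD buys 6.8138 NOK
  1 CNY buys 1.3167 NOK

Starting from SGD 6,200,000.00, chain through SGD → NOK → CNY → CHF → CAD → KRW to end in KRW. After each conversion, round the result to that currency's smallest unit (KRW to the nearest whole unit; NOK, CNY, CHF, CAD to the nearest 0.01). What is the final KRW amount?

SGD 6,200,000.00 × 6.8138 = NOK 42,245,560.00
NOK 42,245,560.00 ÷ 1.3167 = CNY 32,084,423.18
CNY 32,084,423.18 × 0.13238 = CHF 4,247,335.94
CHF 4,247,335.94 × 1.3643 = CAD 5,794,640.42
CAD 5,794,640.42 ÷ 0.0010682 = KRW 5,424,677,420

KRW 5,424,677,420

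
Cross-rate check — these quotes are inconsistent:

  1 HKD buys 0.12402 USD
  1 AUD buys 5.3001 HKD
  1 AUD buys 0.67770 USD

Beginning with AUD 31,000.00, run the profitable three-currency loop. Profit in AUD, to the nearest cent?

Profit: AUD 961.22

Profitable loop is AUD → USD → HKD → AUD:
AUD 31,000.00 × 0.67770 = USD 21,008.70
USD 21,008.70 ÷ 0.12402 = HKD 169,397.68
HKD 169,397.68 ÷ 5.3001 = AUD 31,961.22
Profit = AUD 31,961.22 − AUD 31,000.00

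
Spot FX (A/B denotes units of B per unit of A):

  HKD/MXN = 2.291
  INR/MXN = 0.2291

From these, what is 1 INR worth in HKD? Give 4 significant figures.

1 INR × 0.2291 = 0.2291 MXN
0.2291 MXN ÷ 2.291 = 0.1 HKD

INR/HKD = 0.1000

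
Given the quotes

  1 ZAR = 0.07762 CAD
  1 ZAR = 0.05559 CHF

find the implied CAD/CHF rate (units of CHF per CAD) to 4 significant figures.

1 CAD ÷ 0.07762 = 12.8833 ZAR
12.8833 ZAR × 0.05559 = 0.716181 CHF

CAD/CHF = 0.7162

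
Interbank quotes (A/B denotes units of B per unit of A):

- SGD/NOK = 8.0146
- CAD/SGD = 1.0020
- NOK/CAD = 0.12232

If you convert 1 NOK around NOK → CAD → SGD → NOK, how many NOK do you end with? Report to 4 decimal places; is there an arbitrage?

0.9823 (arbitrage exists)

Around NOK → CAD → SGD → NOK: 1 × 0.12232 × 1.0020 × 8.0146 = 0.982307
Product < 1; profitable direction is NOK → SGD → CAD → NOK.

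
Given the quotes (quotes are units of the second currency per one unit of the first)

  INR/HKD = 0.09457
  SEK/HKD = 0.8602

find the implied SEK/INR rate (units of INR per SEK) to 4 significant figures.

SEK/INR = 9.096

1 SEK × 0.8602 = 0.8602 HKD
0.8602 HKD ÷ 0.09457 = 9.09591 INR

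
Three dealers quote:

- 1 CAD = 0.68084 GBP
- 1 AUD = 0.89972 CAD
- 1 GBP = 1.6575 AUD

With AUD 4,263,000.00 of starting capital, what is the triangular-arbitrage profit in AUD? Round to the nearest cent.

Profitable loop is AUD → CAD → GBP → AUD:
AUD 4,263,000.00 × 0.89972 = CAD 3,835,506.36
CAD 3,835,506.36 × 0.68084 = GBP 2,611,366.15
GBP 2,611,366.15 × 1.6575 = AUD 4,328,339.39
Profit = AUD 4,328,339.39 − AUD 4,263,000.00

Profit: AUD 65,339.39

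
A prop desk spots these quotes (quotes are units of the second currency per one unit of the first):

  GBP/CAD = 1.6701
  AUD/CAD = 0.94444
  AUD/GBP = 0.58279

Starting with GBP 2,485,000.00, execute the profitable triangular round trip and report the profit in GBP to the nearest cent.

Profit: GBP 75,982.36

Profitable loop is GBP → CAD → AUD → GBP:
GBP 2,485,000.00 × 1.6701 = CAD 4,150,198.50
CAD 4,150,198.50 ÷ 0.94444 = AUD 4,394,348.50
AUD 4,394,348.50 × 0.58279 = GBP 2,560,982.36
Profit = GBP 2,560,982.36 − GBP 2,485,000.00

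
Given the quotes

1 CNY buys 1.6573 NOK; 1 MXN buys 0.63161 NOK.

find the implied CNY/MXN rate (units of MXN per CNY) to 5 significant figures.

1 CNY × 1.6573 = 1.6573 NOK
1.6573 NOK ÷ 0.63161 = 2.62393 MXN

CNY/MXN = 2.6239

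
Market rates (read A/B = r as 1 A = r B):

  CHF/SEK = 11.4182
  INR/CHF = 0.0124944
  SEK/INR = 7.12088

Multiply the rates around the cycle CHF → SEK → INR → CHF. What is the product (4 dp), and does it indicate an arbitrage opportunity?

Around CHF → SEK → INR → CHF: 1 × 11.4182 × 7.12088 × 0.0124944 = 1.015890
Product > 1; profitable direction is CHF → SEK → INR → CHF.

1.0159 (arbitrage exists)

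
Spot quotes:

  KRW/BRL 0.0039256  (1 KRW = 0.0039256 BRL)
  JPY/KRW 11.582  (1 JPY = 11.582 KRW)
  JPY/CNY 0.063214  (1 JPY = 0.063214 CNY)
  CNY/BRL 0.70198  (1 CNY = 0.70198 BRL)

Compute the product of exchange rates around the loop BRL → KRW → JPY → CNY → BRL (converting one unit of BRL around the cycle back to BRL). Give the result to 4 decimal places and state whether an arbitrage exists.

0.9760 (arbitrage exists)

Around BRL → KRW → JPY → CNY → BRL: 1 ÷ 0.0039256 ÷ 11.582 × 0.063214 × 0.70198 = 0.975997
Product < 1; profitable direction is BRL → CNY → JPY → KRW → BRL.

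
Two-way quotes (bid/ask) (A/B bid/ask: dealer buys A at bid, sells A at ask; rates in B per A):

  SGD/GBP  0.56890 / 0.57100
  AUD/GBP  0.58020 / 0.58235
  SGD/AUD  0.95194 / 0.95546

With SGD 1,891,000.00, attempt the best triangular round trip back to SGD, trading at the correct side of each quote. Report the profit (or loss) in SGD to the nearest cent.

Best loop SGD → GBP → AUD → SGD:
SGD 1,891,000.00 × 0.56890 (sell SGD at bid) = GBP 1,075,789.90
GBP 1,075,789.90 ÷ 0.58235 (buy AUD at ask) = AUD 1,847,325.32
AUD 1,847,325.32 ÷ 0.95546 (buy SGD at ask) = SGD 1,933,440.77

Net profit: SGD 42,440.77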